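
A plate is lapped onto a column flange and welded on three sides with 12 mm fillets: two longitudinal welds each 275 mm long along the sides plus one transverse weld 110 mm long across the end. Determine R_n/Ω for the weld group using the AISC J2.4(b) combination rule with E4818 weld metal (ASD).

R_n/Ω ≈ 806 kN

E48XX → F_EXX = 480 MPa.
t_e = 0.707 × 12 = 8.484 mm.
R_nwl = 0.6 × 480 × 8.484 × 550 × 10⁻³ = 1344 kN (longitudinal, 2 welds).
R_nwt = 0.6 × 480 × 8.484 × 110 × 10⁻³ = 268.8 kN (transverse, base value).
(i) R_nwl + R_nwt = 1613 kN; (ii) 0.85 R_nwl + 1.5 R_nwt = 1545 kN.
R_n = max = 1613 kN [governs: (i)]; R_n/Ω = 806.3 kN.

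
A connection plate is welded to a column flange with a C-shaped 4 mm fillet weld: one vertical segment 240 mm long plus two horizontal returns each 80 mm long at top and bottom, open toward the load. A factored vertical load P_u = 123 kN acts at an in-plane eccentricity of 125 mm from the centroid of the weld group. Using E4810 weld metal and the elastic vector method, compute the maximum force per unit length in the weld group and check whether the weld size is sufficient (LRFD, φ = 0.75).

f_max ≈ 761 N/mm; NOT adequate

E48XX → F_EXX = 480 MPa.
Total weld length L_w = 400 mm. Treat welds as unit-width lines.
Centroid: x̄ = 2×80×40 / 400 = 16 mm from the vertical weld.
Polar moment about centroid: J = I_x + I_y = [240³/12 + 2×80×120²] + [240×16² + 2(80³/12 + 80×24²)] = 3695000 mm³.
Direct shear f_v = P/L_w = 123×10³ / 400 = 307.5 N/mm (vertical).
Torsion M = P·e = 123×10³ × 125 = 15375000 N·mm.
Critical point at (x, y) = (64, 120) from centroid. f_tx = M·y/J = 499.3 N/mm; f_ty = M·x/J = 266.3 N/mm.
Resultant f_max = √[f_tx² + (f_v + f_ty)²] = √[499.3² + (307.5 + 266.3)²] = 760.7 N/mm.
Capacity per unit length: φr_n = 0.75 × 0.6 × 480 × (0.707 × 4) = 610.8 N/mm.
760.7 > 610.8 → NOT adequate.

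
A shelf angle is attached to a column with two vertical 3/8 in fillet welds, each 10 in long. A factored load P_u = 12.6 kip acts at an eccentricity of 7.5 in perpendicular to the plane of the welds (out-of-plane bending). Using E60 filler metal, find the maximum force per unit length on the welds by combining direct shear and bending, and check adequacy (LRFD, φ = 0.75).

f_max ≈ 2.9 kip/in; adequate

E60XX → F_EXX = 60 ksi.
L_w = 2 × 10 = 20 in; section modulus (unit throat) S = 2 × L²/6 = 33.33 in².
Direct shear f_v = P/L_w = 12.6/20 = 0.63 kip/in.
Moment M = P × e = 12.6 × 7.5 = 94.5 kip·in; bending f_b = M/S = 2.835 kip/in.
f_max = √(f_v² + f_b²) = √(0.63² + 2.835²) = 2.904 kip/in.
φr_n = 0.75 × 0.6 × 60 × (0.707 × 0.375) = 7.158 kip/in → adequate.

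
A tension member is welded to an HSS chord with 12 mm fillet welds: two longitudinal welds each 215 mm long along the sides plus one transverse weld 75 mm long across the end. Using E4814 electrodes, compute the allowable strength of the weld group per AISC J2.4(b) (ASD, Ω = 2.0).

E48XX → F_EXX = 480 MPa.
t_e = 0.707 × 12 = 8.484 mm.
R_nwl = 0.6 × 480 × 8.484 × 430 × 10⁻³ = 1051 kN (longitudinal, 2 welds).
R_nwt = 0.6 × 480 × 8.484 × 75 × 10⁻³ = 183.3 kN (transverse, base value).
(i) R_nwl + R_nwt = 1234 kN; (ii) 0.85 R_nwl + 1.5 R_nwt = 1168 kN.
R_n = max = 1234 kN [governs: (i)]; R_n/Ω = 617 kN.

R_n/Ω ≈ 617 kN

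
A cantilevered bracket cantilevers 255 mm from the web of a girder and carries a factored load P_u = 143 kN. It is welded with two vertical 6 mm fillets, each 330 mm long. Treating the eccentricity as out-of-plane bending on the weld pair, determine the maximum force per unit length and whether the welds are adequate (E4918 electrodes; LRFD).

E49XX → F_EXX = 490 MPa.
L_w = 2 × 330 = 660 mm; section modulus (unit throat) S = 2 × L²/6 = 36300 mm².
Direct shear f_v = P/L_w = 143×10³/660 = 216.7 N/mm.
Moment M = P × e = 143×10³ × 255 = 36465000 N·mm; bending f_b = M/S = 1005 N/mm.
f_max = √(f_v² + f_b²) = √(216.7² + 1005²) = 1028 N/mm.
φr_n = 0.75 × 0.6 × 490 × (0.707 × 6) = 935.4 N/mm → NOT adequate.

f_max ≈ 1030 N/mm; NOT adequate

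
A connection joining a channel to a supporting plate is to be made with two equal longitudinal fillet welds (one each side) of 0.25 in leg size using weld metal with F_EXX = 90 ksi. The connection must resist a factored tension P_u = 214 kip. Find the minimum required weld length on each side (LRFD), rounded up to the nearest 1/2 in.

Throat t_e = 0.707 × 0.25 = 0.1767 in.
φr_n = 0.75 × 0.6 × 90 × 0.1767 = 7.158 kip/in.
L_req = P_u / φr_n = 214 / 7.158 = 29.9 in total.
Per side: 29.9 / 2 = 14.95 in.
Round up → use L = 15 in on each side.

L = 15 in on each side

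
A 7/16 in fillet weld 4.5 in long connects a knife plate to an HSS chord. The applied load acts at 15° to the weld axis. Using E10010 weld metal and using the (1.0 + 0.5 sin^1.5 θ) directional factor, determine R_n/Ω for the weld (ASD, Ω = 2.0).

R_n/Ω ≈ 44.5 kips

E100XX → F_EXX = 100 ksi.
t_e = 0.707 × 0.4375 = 0.3093 in; A_we = 0.3093 × 4.5 = 1.392 in².
Directional factor: 1.0 + 0.5 sin^1.5(15°) = 1.066.
F_nw = 0.6 × 100 × 1.066 = 63.95 ksi.
R_n/Ω = (63.95 × 1.392) / 2.0 = 44.51 kips.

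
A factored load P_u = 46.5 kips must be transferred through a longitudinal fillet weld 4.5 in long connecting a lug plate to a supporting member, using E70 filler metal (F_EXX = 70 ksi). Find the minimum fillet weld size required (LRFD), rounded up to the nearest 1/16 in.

w = 1/2 in

Total weld length L = 4.5 in.
Required throat t_e = P_u / (φ × 0.6 F_EXX × L) = 46.5 / (0.75 × 0.6 × 70 × 4.5) = 0.328 in.
Required leg w = t_e / 0.707 = 0.464 in → use 1/2 in.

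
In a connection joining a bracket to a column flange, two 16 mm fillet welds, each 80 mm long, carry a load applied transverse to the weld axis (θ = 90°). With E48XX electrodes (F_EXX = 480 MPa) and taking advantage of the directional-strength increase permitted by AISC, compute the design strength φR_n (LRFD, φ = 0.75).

t_e = 0.707 × 16 = 11.31 mm; A_we = 11.31 × 160 = 1810 mm².
Directional factor: 1.0 + 0.5 sin^1.5(90°) = 1.5.
F_nw = 0.6 × 480 × 1.5 = 432 MPa.
φR_n = 0.75 × 432 × 1810 × 10⁻³ = 586.4 kN.

φR_n ≈ 586 kN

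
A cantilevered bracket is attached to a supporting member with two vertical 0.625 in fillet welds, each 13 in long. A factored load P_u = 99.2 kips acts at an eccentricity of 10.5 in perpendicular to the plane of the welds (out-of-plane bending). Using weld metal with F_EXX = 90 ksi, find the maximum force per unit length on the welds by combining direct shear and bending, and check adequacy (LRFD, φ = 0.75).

L_w = 2 × 13 = 26 in; section modulus (unit throat) S = 2 × L²/6 = 56.33 in².
Direct shear f_v = P/L_w = 99.2/26 = 3.815 kip/in.
Moment M = P × e = 99.2 × 10.5 = 1041.6 kip·in; bending f_b = M/S = 18.49 kip/in.
f_max = √(f_v² + f_b²) = √(3.815² + 18.49²) = 18.88 kip/in.
φr_n = 0.75 × 0.6 × 90 × (0.707 × 0.625) = 17.9 kip/in → NOT adequate.

f_max ≈ 18.9 kip/in; NOT adequate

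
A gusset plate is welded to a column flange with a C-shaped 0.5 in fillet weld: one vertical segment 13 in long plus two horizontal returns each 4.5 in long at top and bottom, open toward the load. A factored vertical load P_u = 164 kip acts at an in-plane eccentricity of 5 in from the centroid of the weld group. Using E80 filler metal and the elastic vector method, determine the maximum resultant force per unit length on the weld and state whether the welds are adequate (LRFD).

f_max ≈ 15.1 kip/in; NOT adequate

E80XX → F_EXX = 80 ksi.
Total weld length L_w = 22 in. Treat welds as unit-width lines.
Centroid: x̄ = 2×4.5×2.25 / 22 = 0.9205 in from the vertical weld.
Polar moment about centroid: J = I_x + I_y = [13³/12 + 2×4.5×6.5²] + [13×0.9205² + 2(4.5³/12 + 4.5×1.33²)] = 605.4 in³.
Direct shear f_v = P/L_w = 164 / 22 = 7.455 kip/in (vertical).
Torsion M = P·e = 164 × 5 = 820 kip·in.
Critical point at (x, y) = (3.58, 6.5) from centroid. f_tx = M·y/J = 8.803 kip/in; f_ty = M·x/J = 4.848 kip/in.
Resultant f_max = √[f_tx² + (f_v + f_ty)²] = √[8.803² + (7.455 + 4.848)²] = 15.13 kip/in.
Capacity per unit length: φr_n = 0.75 × 0.6 × 80 × (0.707 × 0.5) = 12.73 kip/in.
15.13 > 12.73 → NOT adequate.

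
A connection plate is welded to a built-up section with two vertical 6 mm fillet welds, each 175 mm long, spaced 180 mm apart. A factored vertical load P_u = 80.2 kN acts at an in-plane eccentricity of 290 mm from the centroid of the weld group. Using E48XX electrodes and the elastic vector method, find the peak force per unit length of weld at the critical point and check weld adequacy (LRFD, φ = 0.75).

E48XX → F_EXX = 480 MPa.
Total weld length L_w = 350 mm. Treat welds as unit-width lines.
Polar moment about centroid: J = 2[d³/12 + d(b/2)²] = 2[175³/12 + 175×90²] = 3728000 mm³.
Direct shear f_v = P/L_w = 80.2×10³ / 350 = 229.1 N/mm (vertical).
Torsion M = P·e = 80.2×10³ × 290 = 23258000 N·mm.
Critical point at (x, y) = (90, 87.5) from centroid. f_tx = M·y/J = 545.9 N/mm; f_ty = M·x/J = 561.5 N/mm.
Resultant f_max = √[f_tx² + (f_v + f_ty)²] = √[545.9² + (229.1 + 561.5)²] = 960.7 N/mm.
Capacity per unit length: φr_n = 0.75 × 0.6 × 480 × (0.707 × 6) = 916.3 N/mm.
960.7 > 916.3 → NOT adequate.

f_max ≈ 961 N/mm; NOT adequate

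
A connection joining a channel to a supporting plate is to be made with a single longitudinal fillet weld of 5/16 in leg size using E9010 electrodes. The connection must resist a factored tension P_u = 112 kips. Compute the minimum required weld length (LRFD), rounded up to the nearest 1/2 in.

L = 13 in

E90XX → F_EXX = 90 ksi.
Throat t_e = 0.707 × 0.3125 = 0.2209 in.
φr_n = 0.75 × 0.6 × 90 × 0.2209 = 8.948 kips/in.
L_req = P_u / φr_n = 112 / 8.948 = 12.52 in total.
Round up → use L = 13 in.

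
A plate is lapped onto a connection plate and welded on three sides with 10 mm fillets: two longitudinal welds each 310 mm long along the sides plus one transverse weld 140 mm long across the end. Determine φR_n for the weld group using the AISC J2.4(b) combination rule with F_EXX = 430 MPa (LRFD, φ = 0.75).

t_e = 0.707 × 10 = 7.07 mm.
R_nwl = 0.6 × 430 × 7.07 × 620 × 10⁻³ = 1131 kN (longitudinal, 2 welds).
R_nwt = 0.6 × 430 × 7.07 × 140 × 10⁻³ = 255.4 kN (transverse, base value).
(i) R_nwl + R_nwt = 1386 kN; (ii) 0.85 R_nwl + 1.5 R_nwt = 1344 kN.
R_n = max = 1386 kN [governs: (i)]; φR_n = 1040 kN.

φR_n ≈ 1040 kN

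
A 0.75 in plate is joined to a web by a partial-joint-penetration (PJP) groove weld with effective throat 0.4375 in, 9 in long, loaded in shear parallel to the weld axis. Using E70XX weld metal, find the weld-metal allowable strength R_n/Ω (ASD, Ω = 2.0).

R_n/Ω ≈ 82.7 kips

E70XX → F_EXX = 70 ksi.
Effective throat (given) t_e = 0.4375 in.
A_we = 0.4375 × 9 = 3.938 in².
F_nw = 0.6 F_EXX = 42 ksi.
R_n/Ω = (42 × 3.938) / 2.0 = 82.69 kips.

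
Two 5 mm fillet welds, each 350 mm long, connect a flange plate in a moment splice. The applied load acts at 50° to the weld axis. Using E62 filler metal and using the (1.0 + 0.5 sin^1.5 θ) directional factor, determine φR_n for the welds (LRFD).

E62XX → F_EXX = 620 MPa.
t_e = 0.707 × 5 = 3.535 mm; A_we = 3.535 × 700 = 2474 mm².
Directional factor: 1.0 + 0.5 sin^1.5(50°) = 1.335.
F_nw = 0.6 × 620 × 1.335 = 496.7 MPa.
φR_n = 0.75 × 496.7 × 2474 × 10⁻³ = 921.8 kN.

φR_n ≈ 922 kN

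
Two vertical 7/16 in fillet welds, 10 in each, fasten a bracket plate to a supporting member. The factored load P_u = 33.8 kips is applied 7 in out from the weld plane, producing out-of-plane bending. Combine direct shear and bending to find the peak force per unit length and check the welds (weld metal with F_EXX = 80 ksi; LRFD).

f_max ≈ 7.3 kip/in; adequate

L_w = 2 × 10 = 20 in; section modulus (unit throat) S = 2 × L²/6 = 33.33 in².
Direct shear f_v = P/L_w = 33.8/20 = 1.69 kip/in.
Moment M = P × e = 33.8 × 7 = 236.6 kip·in; bending f_b = M/S = 7.098 kip/in.
f_max = √(f_v² + f_b²) = √(1.69² + 7.098²) = 7.296 kip/in.
φr_n = 0.75 × 0.6 × 80 × (0.707 × 0.4375) = 11.14 kip/in → adequate.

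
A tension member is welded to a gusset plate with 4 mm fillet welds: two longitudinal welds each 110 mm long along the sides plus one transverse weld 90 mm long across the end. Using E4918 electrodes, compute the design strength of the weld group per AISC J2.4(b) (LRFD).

E49XX → F_EXX = 490 MPa.
t_e = 0.707 × 4 = 2.828 mm.
R_nwl = 0.6 × 490 × 2.828 × 220 × 10⁻³ = 182.9 kN (longitudinal, 2 welds).
R_nwt = 0.6 × 490 × 2.828 × 90 × 10⁻³ = 74.83 kN (transverse, base value).
(i) R_nwl + R_nwt = 257.7 kN; (ii) 0.85 R_nwl + 1.5 R_nwt = 267.7 kN.
R_n = max = 267.7 kN [governs: (ii)]; φR_n = 200.8 kN.

φR_n ≈ 201 kN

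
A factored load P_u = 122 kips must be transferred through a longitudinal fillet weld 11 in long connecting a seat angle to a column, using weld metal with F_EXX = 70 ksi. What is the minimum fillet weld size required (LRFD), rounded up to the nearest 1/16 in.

w = 1/2 in

Total weld length L = 11 in.
Required throat t_e = P_u / (φ × 0.6 F_EXX × L) = 122 / (0.75 × 0.6 × 70 × 11) = 0.3521 in.
Required leg w = t_e / 0.707 = 0.498 in → use 1/2 in.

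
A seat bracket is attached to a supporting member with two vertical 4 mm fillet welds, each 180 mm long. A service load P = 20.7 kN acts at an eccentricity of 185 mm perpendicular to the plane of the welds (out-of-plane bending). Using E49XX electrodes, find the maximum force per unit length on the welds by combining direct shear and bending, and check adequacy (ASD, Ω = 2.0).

f_max ≈ 359 N/mm; adequate

E49XX → F_EXX = 490 MPa.
L_w = 2 × 180 = 360 mm; section modulus (unit throat) S = 2 × L²/6 = 10800 mm².
Direct shear f_v = P/L_w = 20.7×10³/360 = 57.5 N/mm.
Moment M = P × e = 20.7×10³ × 185 = 3829500 N·mm; bending f_b = M/S = 354.6 N/mm.
f_max = √(f_v² + f_b²) = √(57.5² + 354.6²) = 359.2 N/mm.
r_n/Ω = (1/2.0) × 0.6 × 490 × (0.707 × 4) = 415.7 N/mm → adequate.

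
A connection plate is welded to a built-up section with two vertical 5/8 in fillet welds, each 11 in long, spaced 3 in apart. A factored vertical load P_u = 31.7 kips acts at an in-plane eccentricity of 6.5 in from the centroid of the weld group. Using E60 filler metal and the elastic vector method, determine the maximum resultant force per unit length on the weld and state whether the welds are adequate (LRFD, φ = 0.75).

E60XX → F_EXX = 60 ksi.
Total weld length L_w = 22 in. Treat welds as unit-width lines.
Polar moment about centroid: J = 2[d³/12 + d(b/2)²] = 2[11³/12 + 11×1.5²] = 271.3 in³.
Direct shear f_v = P/L_w = 31.7 / 22 = 1.441 kip/in (vertical).
Torsion M = P·e = 31.7 × 6.5 = 206.05 kip·in.
Critical point at (x, y) = (1.5, 5.5) from centroid. f_tx = M·y/J = 4.177 kip/in; f_ty = M·x/J = 1.139 kip/in.
Resultant f_max = √[f_tx² + (f_v + f_ty)²] = √[4.177² + (1.441 + 1.139)²] = 4.909 kip/in.
Capacity per unit length: φr_n = 0.75 × 0.6 × 60 × (0.707 × 0.625) = 11.93 kip/in.
4.909 ≤ 11.93 → adequate.

f_max ≈ 4.91 kip/in; adequate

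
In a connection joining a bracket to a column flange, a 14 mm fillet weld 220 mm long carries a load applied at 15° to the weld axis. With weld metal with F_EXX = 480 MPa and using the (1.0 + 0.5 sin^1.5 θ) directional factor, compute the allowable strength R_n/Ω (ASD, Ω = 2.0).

t_e = 0.707 × 14 = 9.898 mm; A_we = 9.898 × 220 = 2178 mm².
Directional factor: 1.0 + 0.5 sin^1.5(15°) = 1.066.
F_nw = 0.6 × 480 × 1.066 = 307 MPa.
R_n/Ω = (307 × 2178) / 2.0 × 10⁻³ = 334.2 kN.

R_n/Ω ≈ 334 kN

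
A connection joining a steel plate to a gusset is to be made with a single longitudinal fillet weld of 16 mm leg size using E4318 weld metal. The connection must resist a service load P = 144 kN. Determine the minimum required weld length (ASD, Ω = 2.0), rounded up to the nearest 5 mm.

E43XX → F_EXX = 430 MPa.
Throat t_e = 0.707 × 16 = 11.31 mm.
r_n/Ω = (0.6 × 430 × 11.31) / 2.0 = 1459 N/mm = 1.459 kN/mm.
L_req = P / (r_n/Ω) = 144 / 1.459 = 98.68 mm total.
Round up → use L = 100 mm.

L = 100 mm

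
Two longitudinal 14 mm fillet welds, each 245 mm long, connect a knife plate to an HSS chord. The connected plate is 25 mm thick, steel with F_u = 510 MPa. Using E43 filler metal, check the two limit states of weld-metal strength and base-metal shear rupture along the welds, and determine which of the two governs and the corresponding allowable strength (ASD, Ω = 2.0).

E43XX → F_EXX = 430 MPa.
t_e = 0.707 × 14 = 9.898 mm; L = 490 mm.
Weld metal: R_n/Ω = (1/2.0) × 0.6 × 430 × 9.898 × 490 × 10⁻³ = 625.7 kN.
Base metal (shear rupture): R_n/Ω = (1/2.0) × 0.6 × 510 × 25 × 490 × 10⁻³ = 1874 kN.
Governing: weld metal.

R_n/Ω ≈ 626 kN (weld metal governs)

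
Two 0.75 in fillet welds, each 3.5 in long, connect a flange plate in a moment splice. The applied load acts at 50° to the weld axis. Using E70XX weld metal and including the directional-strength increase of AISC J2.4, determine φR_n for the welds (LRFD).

φR_n ≈ 156 kips

E70XX → F_EXX = 70 ksi.
t_e = 0.707 × 0.75 = 0.5302 in; A_we = 0.5302 × 7 = 3.712 in².
Directional factor: 1.0 + 0.5 sin^1.5(50°) = 1.335.
F_nw = 0.6 × 70 × 1.335 = 56.08 ksi.
φR_n = 0.75 × 56.08 × 3.712 = 156.1 kips.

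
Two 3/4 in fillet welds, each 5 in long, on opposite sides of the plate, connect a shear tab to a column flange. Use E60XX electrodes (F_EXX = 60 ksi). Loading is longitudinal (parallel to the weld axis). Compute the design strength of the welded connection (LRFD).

φR_n ≈ 143 kips

Effective throat t_e = 0.707 × 0.75 = 0.5302 in.
Total length L = 10 in; A_we = 0.5302 × 10 = 5.303 in².
F_nw = 0.6 F_EXX = 0.6 × 60 = 36 ksi.
φR_n = 0.75 × 36 × 5.303 = 143.2 kips.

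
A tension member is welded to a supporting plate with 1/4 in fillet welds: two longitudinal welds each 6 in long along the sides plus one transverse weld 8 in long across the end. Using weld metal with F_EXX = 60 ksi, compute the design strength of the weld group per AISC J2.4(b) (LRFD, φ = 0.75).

φR_n ≈ 106 kip

t_e = 0.707 × 0.25 = 0.1767 in.
R_nwl = 0.6 × 60 × 0.1767 × 12 = 76.36 kip (longitudinal, 2 welds).
R_nwt = 0.6 × 60 × 0.1767 × 8 = 50.9 kip (transverse, base value).
(i) R_nwl + R_nwt = 127.3 kip; (ii) 0.85 R_nwl + 1.5 R_nwt = 141.3 kip.
R_n = max = 141.3 kip [governs: (ii)]; φR_n = 105.9 kip.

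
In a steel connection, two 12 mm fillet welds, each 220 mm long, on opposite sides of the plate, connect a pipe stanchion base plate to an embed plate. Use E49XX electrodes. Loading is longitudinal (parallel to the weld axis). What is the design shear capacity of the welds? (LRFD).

φR_n ≈ 823 kN

E49XX → F_EXX = 490 MPa.
Effective throat t_e = 0.707 × 12 = 8.484 mm.
Total length L = 440 mm; A_we = 8.484 × 440 = 3733 mm².
F_nw = 0.6 F_EXX = 0.6 × 490 = 294 MPa.
φR_n = 0.75 × 294 × 3733 × 10⁻³ = 823.1 kN.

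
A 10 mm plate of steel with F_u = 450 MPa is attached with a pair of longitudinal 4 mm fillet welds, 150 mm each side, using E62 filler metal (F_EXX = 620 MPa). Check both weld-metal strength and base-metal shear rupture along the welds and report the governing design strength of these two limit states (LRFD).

φR_n ≈ 237 kN (weld metal governs)

t_e = 0.707 × 4 = 2.828 mm; L = 300 mm.
Weld metal: φR_n = 0.75 × 0.6 × 620 × 2.828 × 300 × 10⁻³ = 236.7 kN.
Base metal (shear rupture): φR_n = 0.75 × 0.6 × 450 × 10 × 300 × 10⁻³ = 607.5 kN.
Governing: weld metal.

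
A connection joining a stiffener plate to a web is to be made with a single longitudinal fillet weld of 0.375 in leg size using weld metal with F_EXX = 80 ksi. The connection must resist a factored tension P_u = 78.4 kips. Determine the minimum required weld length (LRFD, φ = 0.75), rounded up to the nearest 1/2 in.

Throat t_e = 0.707 × 0.375 = 0.2651 in.
φr_n = 0.75 × 0.6 × 80 × 0.2651 = 9.544 kips/in.
L_req = P_u / φr_n = 78.4 / 9.544 = 8.214 in total.
Round up → use L = 8.5 in.

L = 8.5 in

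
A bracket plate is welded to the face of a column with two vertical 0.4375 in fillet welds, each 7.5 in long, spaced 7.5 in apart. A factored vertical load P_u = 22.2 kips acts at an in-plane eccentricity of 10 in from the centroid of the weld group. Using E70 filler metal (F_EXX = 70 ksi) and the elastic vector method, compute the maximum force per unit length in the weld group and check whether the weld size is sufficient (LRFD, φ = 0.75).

f_max ≈ 5.34 kip/in; adequate

Total weld length L_w = 15 in. Treat welds as unit-width lines.
Polar moment about centroid: J = 2[d³/12 + d(b/2)²] = 2[7.5³/12 + 7.5×3.75²] = 281.2 in³.
Direct shear f_v = P/L_w = 22.2 / 15 = 1.48 kip/in (vertical).
Torsion M = P·e = 22.2 × 10 = 222 kip·in.
Critical point at (x, y) = (3.75, 3.75) from centroid. f_tx = M·y/J = 2.96 kip/in; f_ty = M·x/J = 2.96 kip/in.
Resultant f_max = √[f_tx² + (f_v + f_ty)²] = √[2.96² + (1.48 + 2.96)²] = 5.336 kip/in.
Capacity per unit length: φr_n = 0.75 × 0.6 × 70 × (0.707 × 0.4375) = 9.743 kip/in.
5.336 ≤ 9.743 → adequate.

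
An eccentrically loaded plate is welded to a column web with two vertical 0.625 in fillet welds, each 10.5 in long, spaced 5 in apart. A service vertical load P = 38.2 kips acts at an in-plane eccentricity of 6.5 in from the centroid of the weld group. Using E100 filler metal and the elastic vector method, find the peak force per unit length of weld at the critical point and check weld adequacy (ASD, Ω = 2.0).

f_max ≈ 5.49 kip/in; adequate

E100XX → F_EXX = 100 ksi.
Total weld length L_w = 21 in. Treat welds as unit-width lines.
Polar moment about centroid: J = 2[d³/12 + d(b/2)²] = 2[10.5³/12 + 10.5×2.5²] = 324.2 in³.
Direct shear f_v = P/L_w = 38.2 / 21 = 1.819 kip/in (vertical).
Torsion M = P·e = 38.2 × 6.5 = 248.3 kip·in.
Critical point at (x, y) = (2.5, 5.25) from centroid. f_tx = M·y/J = 4.021 kip/in; f_ty = M·x/J = 1.915 kip/in.
Resultant f_max = √[f_tx² + (f_v + f_ty)²] = √[4.021² + (1.819 + 1.915)²] = 5.487 kip/in.
Capacity per unit length: r_n/Ω = (1/2.0) × 0.6 × 100 × (0.707 × 0.625) = 13.26 kip/in.
5.487 ≤ 13.26 → adequate.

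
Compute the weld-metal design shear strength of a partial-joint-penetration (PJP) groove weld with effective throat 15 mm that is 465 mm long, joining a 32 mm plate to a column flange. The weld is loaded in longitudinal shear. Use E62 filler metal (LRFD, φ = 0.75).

φR_n ≈ 1950 kN

E62XX → F_EXX = 620 MPa.
Effective throat (given) t_e = 15 mm.
A_we = 15 × 465 = 6975 mm².
F_nw = 0.6 F_EXX = 372 MPa.
φR_n = 0.75 × 372 × 6975 × 10⁻³ = 1946 kN.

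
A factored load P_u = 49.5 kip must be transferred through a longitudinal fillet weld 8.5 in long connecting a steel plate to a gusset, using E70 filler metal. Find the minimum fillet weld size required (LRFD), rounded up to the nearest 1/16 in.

w = 5/16 in

E70XX → F_EXX = 70 ksi.
Total weld length L = 8.5 in.
Required throat t_e = P_u / (φ × 0.6 F_EXX × L) = 49.5 / (0.75 × 0.6 × 70 × 8.5) = 0.1849 in.
Required leg w = t_e / 0.707 = 0.2615 in → use 5/16 in.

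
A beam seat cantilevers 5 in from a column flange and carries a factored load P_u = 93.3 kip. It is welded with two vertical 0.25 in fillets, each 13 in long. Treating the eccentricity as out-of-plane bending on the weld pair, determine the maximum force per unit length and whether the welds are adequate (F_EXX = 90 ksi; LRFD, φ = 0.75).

L_w = 2 × 13 = 26 in; section modulus (unit throat) S = 2 × L²/6 = 56.33 in².
Direct shear f_v = P/L_w = 93.3/26 = 3.588 kip/in.
Moment M = P × e = 93.3 × 5 = 466.5 kip·in; bending f_b = M/S = 8.281 kip/in.
f_max = √(f_v² + f_b²) = √(3.588² + 8.281²) = 9.025 kip/in.
φr_n = 0.75 × 0.6 × 90 × (0.707 × 0.25) = 7.158 kip/in → NOT adequate.

f_max ≈ 9.03 kip/in; NOT adequate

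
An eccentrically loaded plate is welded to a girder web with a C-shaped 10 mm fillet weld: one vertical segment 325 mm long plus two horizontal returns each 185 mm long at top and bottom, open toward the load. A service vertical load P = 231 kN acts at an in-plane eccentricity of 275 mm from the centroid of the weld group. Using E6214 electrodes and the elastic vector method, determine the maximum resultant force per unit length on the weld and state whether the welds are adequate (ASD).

f_max ≈ 1130 N/mm; adequate

E62XX → F_EXX = 620 MPa.
Total weld length L_w = 695 mm. Treat welds as unit-width lines.
Centroid: x̄ = 2×185×92.5 / 695 = 49.24 mm from the vertical weld.
Polar moment about centroid: J = I_x + I_y = [325³/12 + 2×185×162.5²] + [325×49.24² + 2(185³/12 + 185×43.26²)] = 15170000 mm³.
Direct shear f_v = P/L_w = 231×10³ / 695 = 332.4 N/mm (vertical).
Torsion M = P·e = 231×10³ × 275 = 63525000 N·mm.
Critical point at (x, y) = (135.8, 162.5) from centroid. f_tx = M·y/J = 680.6 N/mm; f_ty = M·x/J = 568.6 N/mm.
Resultant f_max = √[f_tx² + (f_v + f_ty)²] = √[680.6² + (332.4 + 568.6)²] = 1129 N/mm.
Capacity per unit length: r_n/Ω = (1/2.0) × 0.6 × 620 × (0.707 × 10) = 1315 N/mm.
1129 ≤ 1315 → adequate.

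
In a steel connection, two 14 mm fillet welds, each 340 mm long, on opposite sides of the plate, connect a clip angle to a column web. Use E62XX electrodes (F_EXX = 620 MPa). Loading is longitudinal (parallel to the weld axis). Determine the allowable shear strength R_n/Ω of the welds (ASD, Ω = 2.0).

Effective throat t_e = 0.707 × 14 = 9.898 mm.
Total length L = 680 mm; A_we = 9.898 × 680 = 6731 mm².
F_nw = 0.6 F_EXX = 0.6 × 620 = 372 MPa.
R_n = 372 × 6731 × 10⁻³ = 2504 kN; R_n/Ω = 2504/2.0 = 1252 kN.

R_n/Ω ≈ 1250 kN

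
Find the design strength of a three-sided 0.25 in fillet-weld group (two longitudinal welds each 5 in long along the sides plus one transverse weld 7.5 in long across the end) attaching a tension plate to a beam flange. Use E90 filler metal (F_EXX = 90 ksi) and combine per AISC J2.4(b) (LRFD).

t_e = 0.707 × 0.25 = 0.1767 in.
R_nwl = 0.6 × 90 × 0.1767 × 10 = 95.44 kips (longitudinal, 2 welds).
R_nwt = 0.6 × 90 × 0.1767 × 7.5 = 71.58 kips (transverse, base value).
(i) R_nwl + R_nwt = 167 kips; (ii) 0.85 R_nwl + 1.5 R_nwt = 188.5 kips.
R_n = max = 188.5 kips [governs: (ii)]; φR_n = 141.4 kips.

φR_n ≈ 141 kips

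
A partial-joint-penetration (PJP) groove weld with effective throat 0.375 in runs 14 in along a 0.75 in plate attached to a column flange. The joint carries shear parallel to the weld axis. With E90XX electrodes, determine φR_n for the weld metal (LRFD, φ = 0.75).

φR_n ≈ 213 kip

E90XX → F_EXX = 90 ksi.
Effective throat (given) t_e = 0.375 in.
A_we = 0.375 × 14 = 5.25 in².
F_nw = 0.6 F_EXX = 54 ksi.
φR_n = 0.75 × 54 × 5.25 = 212.6 kip.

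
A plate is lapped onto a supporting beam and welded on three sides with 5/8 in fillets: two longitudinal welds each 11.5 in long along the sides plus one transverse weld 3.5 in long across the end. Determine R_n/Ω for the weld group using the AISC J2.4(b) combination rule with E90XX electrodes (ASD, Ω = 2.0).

R_n/Ω ≈ 316 kip

E90XX → F_EXX = 90 ksi.
t_e = 0.707 × 0.625 = 0.4419 in.
R_nwl = 0.6 × 90 × 0.4419 × 23 = 548.8 kip (longitudinal, 2 welds).
R_nwt = 0.6 × 90 × 0.4419 × 3.5 = 83.51 kip (transverse, base value).
(i) R_nwl + R_nwt = 632.3 kip; (ii) 0.85 R_nwl + 1.5 R_nwt = 591.8 kip.
R_n = max = 632.3 kip [governs: (i)]; R_n/Ω = 316.2 kip.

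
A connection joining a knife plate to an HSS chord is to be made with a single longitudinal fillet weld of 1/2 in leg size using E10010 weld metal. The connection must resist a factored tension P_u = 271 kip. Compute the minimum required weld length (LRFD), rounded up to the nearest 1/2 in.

L = 17.5 in

E100XX → F_EXX = 100 ksi.
Throat t_e = 0.707 × 0.5 = 0.3535 in.
φr_n = 0.75 × 0.6 × 100 × 0.3535 = 15.91 kip/in.
L_req = P_u / φr_n = 271 / 15.91 = 17.04 in total.
Round up → use L = 17.5 in.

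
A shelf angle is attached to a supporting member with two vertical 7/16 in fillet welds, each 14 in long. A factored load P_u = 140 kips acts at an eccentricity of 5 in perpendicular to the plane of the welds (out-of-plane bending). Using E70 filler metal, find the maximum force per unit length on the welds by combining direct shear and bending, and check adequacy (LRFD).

E70XX → F_EXX = 70 ksi.
L_w = 2 × 14 = 28 in; section modulus (unit throat) S = 2 × L²/6 = 65.33 in².
Direct shear f_v = P/L_w = 140/28 = 5 kip/in.
Moment M = P × e = 140 × 5 = 700 kip·in; bending f_b = M/S = 10.71 kip/in.
f_max = √(f_v² + f_b²) = √(5² + 10.71²) = 11.82 kip/in.
φr_n = 0.75 × 0.6 × 70 × (0.707 × 0.4375) = 9.743 kip/in → NOT adequate.

f_max ≈ 11.8 kip/in; NOT adequate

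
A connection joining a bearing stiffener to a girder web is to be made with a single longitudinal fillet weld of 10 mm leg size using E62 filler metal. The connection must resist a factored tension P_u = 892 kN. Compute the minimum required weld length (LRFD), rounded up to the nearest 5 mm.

E62XX → F_EXX = 620 MPa.
Throat t_e = 0.707 × 10 = 7.07 mm.
φr_n = 0.75 × 0.6 × 620 × 7.07 × 10⁻³ = 1.973 kN/mm.
L_req = P_u / φr_n = 892 / 1.973 = 452.2 mm total.
Round up → use L = 455 mm.

L = 455 mm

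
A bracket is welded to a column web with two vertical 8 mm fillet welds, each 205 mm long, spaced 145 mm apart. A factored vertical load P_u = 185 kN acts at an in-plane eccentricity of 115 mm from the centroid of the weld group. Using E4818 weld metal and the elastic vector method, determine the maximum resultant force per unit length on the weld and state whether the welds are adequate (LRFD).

E48XX → F_EXX = 480 MPa.
Total weld length L_w = 410 mm. Treat welds as unit-width lines.
Polar moment about centroid: J = 2[d³/12 + d(b/2)²] = 2[205³/12 + 205×72.5²] = 3591000 mm³.
Direct shear f_v = P/L_w = 185×10³ / 410 = 451.2 N/mm (vertical).
Torsion M = P·e = 185×10³ × 115 = 21275000 N·mm.
Critical point at (x, y) = (72.5, 102.5) from centroid. f_tx = M·y/J = 607.3 N/mm; f_ty = M·x/J = 429.5 N/mm.
Resultant f_max = √[f_tx² + (f_v + f_ty)²] = √[607.3² + (451.2 + 429.5)²] = 1070 N/mm.
Capacity per unit length: φr_n = 0.75 × 0.6 × 480 × (0.707 × 8) = 1222 N/mm.
1070 ≤ 1222 → adequate.

f_max ≈ 1070 N/mm; adequate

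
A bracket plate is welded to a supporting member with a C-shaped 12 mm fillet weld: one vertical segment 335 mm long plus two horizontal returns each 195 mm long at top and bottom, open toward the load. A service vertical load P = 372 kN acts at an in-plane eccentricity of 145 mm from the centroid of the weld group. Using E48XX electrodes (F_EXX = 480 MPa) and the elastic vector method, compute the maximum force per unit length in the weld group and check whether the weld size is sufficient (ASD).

Total weld length L_w = 725 mm. Treat welds as unit-width lines.
Centroid: x̄ = 2×195×97.5 / 725 = 52.45 mm from the vertical weld.
Polar moment about centroid: J = I_x + I_y = [335³/12 + 2×195×167.5²] + [335×52.45² + 2(195³/12 + 195×45.05²)] = 17020000 mm³.
Direct shear f_v = P/L_w = 372×10³ / 725 = 513.1 N/mm (vertical).
Torsion M = P·e = 372×10³ × 145 = 53940000 N·mm.
Critical point at (x, y) = (142.6, 167.5) from centroid. f_tx = M·y/J = 530.7 N/mm; f_ty = M·x/J = 451.7 N/mm.
Resultant f_max = √[f_tx² + (f_v + f_ty)²] = √[530.7² + (513.1 + 451.7)²] = 1101 N/mm.
Capacity per unit length: r_n/Ω = (1/2.0) × 0.6 × 480 × (0.707 × 12) = 1222 N/mm.
1101 ≤ 1222 → adequate.

f_max ≈ 1100 N/mm; adequate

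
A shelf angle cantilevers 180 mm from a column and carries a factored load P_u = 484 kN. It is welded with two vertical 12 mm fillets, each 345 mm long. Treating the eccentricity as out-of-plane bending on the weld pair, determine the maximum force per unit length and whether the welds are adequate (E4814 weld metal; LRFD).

f_max ≈ 2310 N/mm; NOT adequate

E48XX → F_EXX = 480 MPa.
L_w = 2 × 345 = 690 mm; section modulus (unit throat) S = 2 × L²/6 = 39680 mm².
Direct shear f_v = P/L_w = 484×10³/690 = 701.4 N/mm.
Moment M = P × e = 484×10³ × 180 = 87120000 N·mm; bending f_b = M/S = 2196 N/mm.
f_max = √(f_v² + f_b²) = √(701.4² + 2196²) = 2305 N/mm.
φr_n = 0.75 × 0.6 × 480 × (0.707 × 12) = 1833 N/mm → NOT adequate.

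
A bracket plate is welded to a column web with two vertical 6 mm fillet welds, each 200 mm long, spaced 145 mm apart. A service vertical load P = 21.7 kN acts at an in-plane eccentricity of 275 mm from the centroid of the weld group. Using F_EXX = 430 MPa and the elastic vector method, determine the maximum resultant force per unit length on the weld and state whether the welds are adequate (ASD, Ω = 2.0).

Total weld length L_w = 400 mm. Treat welds as unit-width lines.
Polar moment about centroid: J = 2[d³/12 + d(b/2)²] = 2[200³/12 + 200×72.5²] = 3436000 mm³.
Direct shear f_v = P/L_w = 21.7×10³ / 400 = 54.25 N/mm (vertical).
Torsion M = P·e = 21.7×10³ × 275 = 5967500 N·mm.
Critical point at (x, y) = (72.5, 100) from centroid. f_tx = M·y/J = 173.7 N/mm; f_ty = M·x/J = 125.9 N/mm.
Resultant f_max = √[f_tx² + (f_v + f_ty)²] = √[173.7² + (54.25 + 125.9)²] = 250.3 N/mm.
Capacity per unit length: r_n/Ω = (1/2.0) × 0.6 × 430 × (0.707 × 6) = 547.2 N/mm.
250.3 ≤ 547.2 → adequate.

f_max ≈ 250 N/mm; adequate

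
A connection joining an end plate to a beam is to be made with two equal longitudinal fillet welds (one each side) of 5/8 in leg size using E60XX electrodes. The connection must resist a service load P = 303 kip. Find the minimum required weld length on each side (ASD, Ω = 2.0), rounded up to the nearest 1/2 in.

L = 19.5 in on each side

E60XX → F_EXX = 60 ksi.
Throat t_e = 0.707 × 0.625 = 0.4419 in.
r_n/Ω = (0.6 × 60 × 0.4419) / 2.0 = 7.954 kip/in.
L_req = P / (r_n/Ω) = 303 / 7.954 = 38.1 in total.
Per side: 38.1 / 2 = 19.05 in.
Round up → use L = 19.5 in on each side.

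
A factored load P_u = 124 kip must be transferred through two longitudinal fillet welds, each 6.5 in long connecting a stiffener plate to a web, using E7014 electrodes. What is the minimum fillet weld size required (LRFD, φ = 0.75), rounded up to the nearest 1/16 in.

E70XX → F_EXX = 70 ksi.
Total weld length L = 13 in.
Required throat t_e = P_u / (φ × 0.6 F_EXX × L) = 124 / (0.75 × 0.6 × 70 × 13) = 0.3028 in.
Required leg w = t_e / 0.707 = 0.4283 in → use 7/16 in.

w = 7/16 in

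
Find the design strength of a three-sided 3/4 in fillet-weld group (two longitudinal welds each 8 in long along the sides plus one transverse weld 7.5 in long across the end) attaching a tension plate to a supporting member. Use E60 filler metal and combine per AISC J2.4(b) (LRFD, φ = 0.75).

φR_n ≈ 356 kip

E60XX → F_EXX = 60 ksi.
t_e = 0.707 × 0.75 = 0.5302 in.
R_nwl = 0.6 × 60 × 0.5302 × 16 = 305.4 kip (longitudinal, 2 welds).
R_nwt = 0.6 × 60 × 0.5302 × 7.5 = 143.2 kip (transverse, base value).
(i) R_nwl + R_nwt = 448.6 kip; (ii) 0.85 R_nwl + 1.5 R_nwt = 474.4 kip.
R_n = max = 474.4 kip [governs: (ii)]; φR_n = 355.8 kip.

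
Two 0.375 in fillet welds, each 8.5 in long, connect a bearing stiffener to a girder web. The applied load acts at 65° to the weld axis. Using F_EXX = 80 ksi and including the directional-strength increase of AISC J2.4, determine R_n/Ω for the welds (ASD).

t_e = 0.707 × 0.375 = 0.2651 in; A_we = 0.2651 × 17 = 4.507 in².
Directional factor: 1.0 + 0.5 sin^1.5(65°) = 1.431.
F_nw = 0.6 × 80 × 1.431 = 68.71 ksi.
R_n/Ω = (68.71 × 4.507) / 2.0 = 154.8 kip.

R_n/Ω ≈ 155 kip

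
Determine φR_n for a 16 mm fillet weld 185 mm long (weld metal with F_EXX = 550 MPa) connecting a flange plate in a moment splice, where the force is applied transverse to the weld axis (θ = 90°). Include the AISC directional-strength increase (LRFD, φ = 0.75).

φR_n ≈ 777 kN

t_e = 0.707 × 16 = 11.31 mm; A_we = 11.31 × 185 = 2093 mm².
Directional factor: 1.0 + 0.5 sin^1.5(90°) = 1.5.
F_nw = 0.6 × 550 × 1.5 = 495 MPa.
φR_n = 0.75 × 495 × 2093 × 10⁻³ = 776.9 kN.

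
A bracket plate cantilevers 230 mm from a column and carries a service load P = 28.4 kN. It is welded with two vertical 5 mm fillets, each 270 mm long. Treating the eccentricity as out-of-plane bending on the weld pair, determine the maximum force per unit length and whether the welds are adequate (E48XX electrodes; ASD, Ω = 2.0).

f_max ≈ 274 N/mm; adequate

E48XX → F_EXX = 480 MPa.
L_w = 2 × 270 = 540 mm; section modulus (unit throat) S = 2 × L²/6 = 24300 mm².
Direct shear f_v = P/L_w = 28.4×10³/540 = 52.59 N/mm.
Moment M = P × e = 28.4×10³ × 230 = 6532000 N·mm; bending f_b = M/S = 268.8 N/mm.
f_max = √(f_v² + f_b²) = √(52.59² + 268.8²) = 273.9 N/mm.
r_n/Ω = (1/2.0) × 0.6 × 480 × (0.707 × 5) = 509 N/mm → adequate.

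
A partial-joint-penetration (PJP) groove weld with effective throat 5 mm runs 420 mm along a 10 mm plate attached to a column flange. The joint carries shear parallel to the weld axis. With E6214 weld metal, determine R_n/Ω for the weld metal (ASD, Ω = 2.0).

E62XX → F_EXX = 620 MPa.
Effective throat (given) t_e = 5 mm.
A_we = 5 × 420 = 2100 mm².
F_nw = 0.6 F_EXX = 372 MPa.
R_n/Ω = (372 × 2100) / 2.0 × 10⁻³ = 390.6 kN.

R_n/Ω ≈ 391 kN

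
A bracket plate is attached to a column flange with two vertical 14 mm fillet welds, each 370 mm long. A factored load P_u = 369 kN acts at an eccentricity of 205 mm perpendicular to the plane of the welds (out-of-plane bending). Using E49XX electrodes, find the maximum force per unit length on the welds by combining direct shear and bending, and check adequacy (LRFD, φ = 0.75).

f_max ≈ 1730 N/mm; adequate

E49XX → F_EXX = 490 MPa.
L_w = 2 × 370 = 740 mm; section modulus (unit throat) S = 2 × L²/6 = 45630 mm².
Direct shear f_v = P/L_w = 369×10³/740 = 498.6 N/mm.
Moment M = P × e = 369×10³ × 205 = 75645000 N·mm; bending f_b = M/S = 1658 N/mm.
f_max = √(f_v² + f_b²) = √(498.6² + 1658²) = 1731 N/mm.
φr_n = 0.75 × 0.6 × 490 × (0.707 × 14) = 2183 N/mm → adequate.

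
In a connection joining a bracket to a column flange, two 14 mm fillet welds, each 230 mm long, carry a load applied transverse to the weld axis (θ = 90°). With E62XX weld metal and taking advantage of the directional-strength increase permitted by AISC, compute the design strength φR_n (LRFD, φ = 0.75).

φR_n ≈ 1910 kN

E62XX → F_EXX = 620 MPa.
t_e = 0.707 × 14 = 9.898 mm; A_we = 9.898 × 460 = 4553 mm².
Directional factor: 1.0 + 0.5 sin^1.5(90°) = 1.5.
F_nw = 0.6 × 620 × 1.5 = 558 MPa.
φR_n = 0.75 × 558 × 4553 × 10⁻³ = 1905 kN.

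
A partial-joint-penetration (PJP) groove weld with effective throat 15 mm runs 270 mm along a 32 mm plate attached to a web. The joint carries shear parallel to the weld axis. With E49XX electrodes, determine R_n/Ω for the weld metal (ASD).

E49XX → F_EXX = 490 MPa.
Effective throat (given) t_e = 15 mm.
A_we = 15 × 270 = 4050 mm².
F_nw = 0.6 F_EXX = 294 MPa.
R_n/Ω = (294 × 4050) / 2.0 × 10⁻³ = 595.4 kN.

R_n/Ω ≈ 595 kN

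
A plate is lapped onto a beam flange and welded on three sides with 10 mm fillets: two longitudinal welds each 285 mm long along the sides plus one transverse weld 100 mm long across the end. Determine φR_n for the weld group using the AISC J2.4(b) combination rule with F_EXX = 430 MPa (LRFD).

t_e = 0.707 × 10 = 7.07 mm.
R_nwl = 0.6 × 430 × 7.07 × 570 × 10⁻³ = 1040 kN (longitudinal, 2 welds).
R_nwt = 0.6 × 430 × 7.07 × 100 × 10⁻³ = 182.4 kN (transverse, base value).
(i) R_nwl + R_nwt = 1222 kN; (ii) 0.85 R_nwl + 1.5 R_nwt = 1157 kN.
R_n = max = 1222 kN [governs: (i)]; φR_n = 916.6 kN.

φR_n ≈ 917 kN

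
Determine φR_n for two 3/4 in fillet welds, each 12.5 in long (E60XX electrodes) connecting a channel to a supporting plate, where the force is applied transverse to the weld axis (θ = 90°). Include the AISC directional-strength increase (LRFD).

φR_n ≈ 537 kip

E60XX → F_EXX = 60 ksi.
t_e = 0.707 × 0.75 = 0.5302 in; A_we = 0.5302 × 25 = 13.26 in².
Directional factor: 1.0 + 0.5 sin^1.5(90°) = 1.5.
F_nw = 0.6 × 60 × 1.5 = 54 ksi.
φR_n = 0.75 × 54 × 13.26 = 536.9 kip.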